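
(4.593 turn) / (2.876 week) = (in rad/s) 1.659e-05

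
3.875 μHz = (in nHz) 3875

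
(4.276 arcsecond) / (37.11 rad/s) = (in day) 6.466e-12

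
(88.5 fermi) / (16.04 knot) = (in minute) 1.788e-16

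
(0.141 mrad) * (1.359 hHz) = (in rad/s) 0.01916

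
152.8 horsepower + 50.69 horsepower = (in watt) 1.517e+05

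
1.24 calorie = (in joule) 5.188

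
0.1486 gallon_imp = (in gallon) 0.1785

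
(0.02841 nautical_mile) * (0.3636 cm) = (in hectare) 1.913e-05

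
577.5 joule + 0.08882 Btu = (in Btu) 0.6362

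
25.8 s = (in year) 8.181e-07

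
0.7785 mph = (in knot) 0.6765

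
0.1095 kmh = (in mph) 0.06804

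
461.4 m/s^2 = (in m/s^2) 461.4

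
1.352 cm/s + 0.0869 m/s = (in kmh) 0.3615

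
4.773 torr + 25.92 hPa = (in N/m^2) 3228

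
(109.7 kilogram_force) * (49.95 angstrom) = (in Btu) 5.093e-09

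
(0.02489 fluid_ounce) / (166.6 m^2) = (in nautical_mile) 2.386e-12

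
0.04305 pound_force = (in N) 0.1915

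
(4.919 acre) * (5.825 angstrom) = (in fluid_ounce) 0.3921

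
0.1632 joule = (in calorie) 0.03901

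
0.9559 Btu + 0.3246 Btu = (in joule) 1351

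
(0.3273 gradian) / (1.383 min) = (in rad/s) 6.196e-05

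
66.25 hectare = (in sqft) 7.131e+06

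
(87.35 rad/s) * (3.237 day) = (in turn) 3.888e+06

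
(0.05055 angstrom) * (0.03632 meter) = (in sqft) 1.976e-12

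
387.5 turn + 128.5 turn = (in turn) 516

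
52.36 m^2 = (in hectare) 0.005236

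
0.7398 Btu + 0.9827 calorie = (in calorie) 187.5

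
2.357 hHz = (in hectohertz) 2.357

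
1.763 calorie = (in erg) 7.376e+07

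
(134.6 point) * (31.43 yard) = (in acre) 0.0003372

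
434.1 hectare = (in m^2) 4.341e+06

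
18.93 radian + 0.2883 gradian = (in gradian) 1205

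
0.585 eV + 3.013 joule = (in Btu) 0.002856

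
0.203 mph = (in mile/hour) 0.203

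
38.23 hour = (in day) 1.593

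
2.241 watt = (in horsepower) 0.003005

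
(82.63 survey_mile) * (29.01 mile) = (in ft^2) 6.683e+10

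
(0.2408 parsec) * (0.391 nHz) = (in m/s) 2.905e+06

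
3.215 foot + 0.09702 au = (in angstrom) 1.451e+20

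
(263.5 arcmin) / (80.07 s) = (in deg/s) 0.05485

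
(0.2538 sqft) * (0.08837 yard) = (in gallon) 0.5033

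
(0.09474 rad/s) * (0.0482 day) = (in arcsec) 8.138e+07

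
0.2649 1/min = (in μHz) 4415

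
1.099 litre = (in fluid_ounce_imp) 38.68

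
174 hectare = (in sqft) 1.873e+07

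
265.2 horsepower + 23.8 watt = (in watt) 1.978e+05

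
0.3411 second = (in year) 1.082e-08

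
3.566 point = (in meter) 0.001258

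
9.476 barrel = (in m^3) 1.507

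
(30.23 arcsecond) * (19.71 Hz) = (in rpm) 0.02758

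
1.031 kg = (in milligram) 1.031e+06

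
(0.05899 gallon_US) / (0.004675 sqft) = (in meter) 0.5141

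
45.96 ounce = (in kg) 1.303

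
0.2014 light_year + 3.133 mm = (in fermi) 1.905e+30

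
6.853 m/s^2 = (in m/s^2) 6.853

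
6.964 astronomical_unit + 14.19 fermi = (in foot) 3.418e+12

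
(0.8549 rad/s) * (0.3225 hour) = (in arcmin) 3.412e+06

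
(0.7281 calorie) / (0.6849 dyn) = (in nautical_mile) 240.2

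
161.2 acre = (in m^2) 6.524e+05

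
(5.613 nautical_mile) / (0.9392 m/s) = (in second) 1.107e+04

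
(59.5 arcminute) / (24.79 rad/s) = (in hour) 1.939e-07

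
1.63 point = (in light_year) 6.078e-20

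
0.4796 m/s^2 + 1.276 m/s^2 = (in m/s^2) 1.756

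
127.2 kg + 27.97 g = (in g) 1.272e+05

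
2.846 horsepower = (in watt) 2122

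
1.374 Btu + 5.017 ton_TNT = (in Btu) 1.99e+07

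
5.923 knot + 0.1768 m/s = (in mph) 7.212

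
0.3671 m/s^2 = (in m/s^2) 0.3671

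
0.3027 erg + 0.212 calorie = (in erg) 8.87e+06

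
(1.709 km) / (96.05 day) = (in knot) 0.0004003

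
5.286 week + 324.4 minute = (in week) 5.318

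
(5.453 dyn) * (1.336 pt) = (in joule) 2.57e-08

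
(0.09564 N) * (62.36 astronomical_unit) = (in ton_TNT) 213.2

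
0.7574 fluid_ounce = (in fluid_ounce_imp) 0.7883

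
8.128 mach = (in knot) 5380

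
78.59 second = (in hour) 0.02183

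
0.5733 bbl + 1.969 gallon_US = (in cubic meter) 0.0986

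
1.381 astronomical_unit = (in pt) 5.856e+14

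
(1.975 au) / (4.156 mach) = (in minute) 3.48e+06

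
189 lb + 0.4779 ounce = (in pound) 189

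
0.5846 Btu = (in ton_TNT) 1.474e-07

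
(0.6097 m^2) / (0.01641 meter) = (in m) 37.15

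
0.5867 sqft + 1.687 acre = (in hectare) 0.6827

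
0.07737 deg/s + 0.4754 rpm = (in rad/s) 0.05113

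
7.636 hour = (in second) 2.749e+04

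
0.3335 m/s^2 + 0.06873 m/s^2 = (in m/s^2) 0.4022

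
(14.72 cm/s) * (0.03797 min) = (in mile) 0.0002084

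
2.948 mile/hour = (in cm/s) 131.8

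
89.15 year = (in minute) 4.686e+07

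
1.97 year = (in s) 6.213e+07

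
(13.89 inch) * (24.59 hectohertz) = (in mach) 2.548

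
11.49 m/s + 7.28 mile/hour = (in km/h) 53.08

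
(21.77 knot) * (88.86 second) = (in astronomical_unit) 6.652e-09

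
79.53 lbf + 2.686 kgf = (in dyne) 3.801e+07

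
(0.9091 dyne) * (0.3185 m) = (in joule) 2.895e-06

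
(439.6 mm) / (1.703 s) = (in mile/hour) 0.5774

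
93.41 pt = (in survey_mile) 2.048e-05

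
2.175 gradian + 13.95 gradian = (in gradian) 16.12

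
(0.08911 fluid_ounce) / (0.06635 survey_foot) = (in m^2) 0.0001303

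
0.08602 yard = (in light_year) 8.314e-18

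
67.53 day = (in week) 9.647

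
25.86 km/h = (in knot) 13.96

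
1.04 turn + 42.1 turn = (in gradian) 1.726e+04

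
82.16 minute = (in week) 0.008151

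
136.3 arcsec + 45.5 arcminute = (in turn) 0.002212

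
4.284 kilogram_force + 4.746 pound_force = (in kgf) 6.437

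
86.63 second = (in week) 0.0001432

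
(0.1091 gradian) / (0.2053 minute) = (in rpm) 0.001329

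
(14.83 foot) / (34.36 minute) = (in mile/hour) 0.004905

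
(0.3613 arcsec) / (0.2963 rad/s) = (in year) 1.875e-13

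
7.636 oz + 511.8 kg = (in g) 5.12e+05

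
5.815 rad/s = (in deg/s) 333.2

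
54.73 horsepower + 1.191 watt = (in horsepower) 54.73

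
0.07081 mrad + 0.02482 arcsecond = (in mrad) 0.07093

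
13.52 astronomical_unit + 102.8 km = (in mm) 2.023e+15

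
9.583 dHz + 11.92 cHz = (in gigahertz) 1.078e-09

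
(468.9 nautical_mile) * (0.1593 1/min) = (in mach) 6.771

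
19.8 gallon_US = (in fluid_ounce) 2534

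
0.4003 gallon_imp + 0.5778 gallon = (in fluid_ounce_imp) 141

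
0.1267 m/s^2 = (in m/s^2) 0.1267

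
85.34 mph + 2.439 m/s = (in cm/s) 4059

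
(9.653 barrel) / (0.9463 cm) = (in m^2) 162.2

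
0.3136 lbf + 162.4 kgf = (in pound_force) 358.3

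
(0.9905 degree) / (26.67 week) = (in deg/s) 6.141e-08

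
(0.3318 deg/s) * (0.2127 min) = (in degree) 4.234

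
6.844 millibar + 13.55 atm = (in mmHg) 1.03e+04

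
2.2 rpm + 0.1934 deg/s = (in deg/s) 13.39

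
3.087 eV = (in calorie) 1.182e-19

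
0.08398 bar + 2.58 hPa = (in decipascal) 8.656e+04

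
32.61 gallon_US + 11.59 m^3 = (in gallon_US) 3094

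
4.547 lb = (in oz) 72.75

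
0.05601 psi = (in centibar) 0.3862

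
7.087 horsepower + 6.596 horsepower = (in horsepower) 13.68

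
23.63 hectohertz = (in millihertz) 2.363e+06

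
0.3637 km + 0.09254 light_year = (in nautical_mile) 4.727e+11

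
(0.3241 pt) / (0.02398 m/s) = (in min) 7.947e-05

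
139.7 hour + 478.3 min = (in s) 5.316e+05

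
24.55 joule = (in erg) 2.455e+08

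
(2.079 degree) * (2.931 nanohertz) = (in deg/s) 6.094e-09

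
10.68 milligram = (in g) 0.01068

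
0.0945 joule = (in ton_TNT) 2.259e-11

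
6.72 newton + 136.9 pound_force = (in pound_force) 138.4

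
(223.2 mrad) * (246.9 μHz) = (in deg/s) 0.003157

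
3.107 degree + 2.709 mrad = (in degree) 3.262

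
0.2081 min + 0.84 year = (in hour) 7358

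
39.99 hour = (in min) 2399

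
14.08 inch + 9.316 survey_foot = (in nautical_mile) 0.001726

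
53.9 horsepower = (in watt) 4.019e+04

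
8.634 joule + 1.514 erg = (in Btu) 0.008183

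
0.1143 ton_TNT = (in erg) 4.782e+15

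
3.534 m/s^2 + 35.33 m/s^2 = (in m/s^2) 38.86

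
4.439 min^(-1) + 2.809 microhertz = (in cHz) 7.399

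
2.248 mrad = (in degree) 0.1288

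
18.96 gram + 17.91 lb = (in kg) 8.143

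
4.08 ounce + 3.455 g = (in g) 119.1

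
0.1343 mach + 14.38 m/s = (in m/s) 60.11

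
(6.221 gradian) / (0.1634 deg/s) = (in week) 5.666e-05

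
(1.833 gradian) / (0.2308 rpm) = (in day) 1.379e-05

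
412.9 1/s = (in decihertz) 4129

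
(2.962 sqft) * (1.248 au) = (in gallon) 1.357e+13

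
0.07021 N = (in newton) 0.07021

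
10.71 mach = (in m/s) 3647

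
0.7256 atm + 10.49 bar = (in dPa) 1.123e+07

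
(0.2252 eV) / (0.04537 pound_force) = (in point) 5.068e-16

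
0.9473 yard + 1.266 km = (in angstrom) 1.267e+13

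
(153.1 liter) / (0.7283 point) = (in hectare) 0.05959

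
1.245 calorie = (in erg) 5.209e+07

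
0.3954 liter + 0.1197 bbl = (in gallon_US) 5.132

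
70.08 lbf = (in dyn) 3.117e+07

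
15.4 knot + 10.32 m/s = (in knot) 35.46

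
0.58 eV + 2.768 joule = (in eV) 1.728e+19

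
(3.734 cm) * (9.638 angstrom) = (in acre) 8.893e-15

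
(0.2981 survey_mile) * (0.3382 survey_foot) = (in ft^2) 532.3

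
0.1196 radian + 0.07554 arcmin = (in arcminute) 411.2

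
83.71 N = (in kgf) 8.536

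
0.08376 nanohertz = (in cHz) 8.376e-09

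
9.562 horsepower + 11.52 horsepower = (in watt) 1.572e+04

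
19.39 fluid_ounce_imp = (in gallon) 0.1455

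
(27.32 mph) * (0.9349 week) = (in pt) 1.958e+10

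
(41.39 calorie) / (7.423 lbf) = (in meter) 5.245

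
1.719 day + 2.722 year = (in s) 8.599e+07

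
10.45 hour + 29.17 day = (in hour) 710.5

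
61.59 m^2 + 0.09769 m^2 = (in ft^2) 664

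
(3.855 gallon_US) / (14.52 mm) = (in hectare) 0.0001005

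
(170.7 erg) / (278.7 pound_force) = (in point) 3.903e-05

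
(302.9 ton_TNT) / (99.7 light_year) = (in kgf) 1.37e-07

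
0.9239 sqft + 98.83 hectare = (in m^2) 9.883e+05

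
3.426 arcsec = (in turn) 2.644e-06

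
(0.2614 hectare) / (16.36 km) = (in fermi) 1.598e+14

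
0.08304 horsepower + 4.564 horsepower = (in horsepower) 4.647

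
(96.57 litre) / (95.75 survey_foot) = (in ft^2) 0.03562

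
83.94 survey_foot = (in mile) 0.0159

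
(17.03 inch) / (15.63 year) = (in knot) 1.706e-09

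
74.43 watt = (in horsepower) 0.09981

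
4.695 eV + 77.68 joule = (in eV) 4.848e+20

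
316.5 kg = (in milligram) 3.165e+08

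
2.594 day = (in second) 2.241e+05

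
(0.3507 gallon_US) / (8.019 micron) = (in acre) 0.04091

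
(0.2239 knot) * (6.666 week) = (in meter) 4.644e+05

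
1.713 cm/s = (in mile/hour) 0.03832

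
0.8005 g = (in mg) 800.5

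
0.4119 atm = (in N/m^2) 4.174e+04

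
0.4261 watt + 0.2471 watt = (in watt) 0.6732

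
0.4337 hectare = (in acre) 1.072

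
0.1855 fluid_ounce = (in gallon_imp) 0.001207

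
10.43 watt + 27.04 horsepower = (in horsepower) 27.05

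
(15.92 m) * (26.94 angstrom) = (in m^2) 4.289e-08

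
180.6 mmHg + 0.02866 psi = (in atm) 0.2396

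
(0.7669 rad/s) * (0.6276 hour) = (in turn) 275.8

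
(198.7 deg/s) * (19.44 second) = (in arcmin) 2.318e+05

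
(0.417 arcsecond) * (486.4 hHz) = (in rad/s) 0.09833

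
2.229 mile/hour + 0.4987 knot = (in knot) 2.436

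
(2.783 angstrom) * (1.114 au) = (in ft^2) 499.2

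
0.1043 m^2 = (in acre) 2.577e-05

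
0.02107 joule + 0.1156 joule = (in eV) 8.53e+17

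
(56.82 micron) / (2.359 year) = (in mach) 2.243e-15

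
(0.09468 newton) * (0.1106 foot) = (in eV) 1.992e+16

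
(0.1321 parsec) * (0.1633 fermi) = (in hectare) 6.656e-05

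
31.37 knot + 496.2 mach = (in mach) 496.2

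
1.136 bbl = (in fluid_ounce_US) 6107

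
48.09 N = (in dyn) 4.809e+06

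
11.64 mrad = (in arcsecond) 2401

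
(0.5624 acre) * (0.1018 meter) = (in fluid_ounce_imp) 8.154e+06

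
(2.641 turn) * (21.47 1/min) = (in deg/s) 340.2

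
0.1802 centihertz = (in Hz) 0.001802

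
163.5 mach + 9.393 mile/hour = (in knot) 1.082e+05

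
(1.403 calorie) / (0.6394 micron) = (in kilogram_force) 9.362e+05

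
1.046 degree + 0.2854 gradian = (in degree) 1.303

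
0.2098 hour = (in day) 0.008742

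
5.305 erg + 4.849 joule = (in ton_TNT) 1.159e-09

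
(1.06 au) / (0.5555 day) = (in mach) 9703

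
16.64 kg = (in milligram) 1.664e+07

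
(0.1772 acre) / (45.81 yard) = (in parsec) 5.548e-16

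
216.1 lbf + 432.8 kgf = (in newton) 5206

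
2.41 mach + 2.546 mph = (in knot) 1597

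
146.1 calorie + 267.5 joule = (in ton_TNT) 2.1e-07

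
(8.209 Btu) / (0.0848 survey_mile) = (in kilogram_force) 6.471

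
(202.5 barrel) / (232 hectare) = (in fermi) 1.388e+10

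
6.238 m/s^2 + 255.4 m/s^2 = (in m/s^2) 261.6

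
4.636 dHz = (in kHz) 0.0004636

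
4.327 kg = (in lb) 9.539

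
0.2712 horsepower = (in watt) 202.2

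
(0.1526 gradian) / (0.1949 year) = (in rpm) 3.724e-09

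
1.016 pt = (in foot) 0.001176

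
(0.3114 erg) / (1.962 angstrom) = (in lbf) 35.68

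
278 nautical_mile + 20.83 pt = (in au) 3.442e-06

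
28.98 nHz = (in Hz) 2.898e-08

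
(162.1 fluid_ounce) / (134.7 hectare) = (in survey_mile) 2.211e-12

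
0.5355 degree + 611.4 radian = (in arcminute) 2.102e+06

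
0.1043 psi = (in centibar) 0.7191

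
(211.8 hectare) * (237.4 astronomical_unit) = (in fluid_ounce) 2.543e+24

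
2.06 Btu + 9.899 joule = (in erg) 2.183e+10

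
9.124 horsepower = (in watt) 6804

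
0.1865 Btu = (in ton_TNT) 4.703e-08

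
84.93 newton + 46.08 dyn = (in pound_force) 19.09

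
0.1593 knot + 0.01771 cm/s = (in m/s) 0.08213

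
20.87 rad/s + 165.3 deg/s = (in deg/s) 1361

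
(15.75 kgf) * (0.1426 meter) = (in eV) 1.375e+20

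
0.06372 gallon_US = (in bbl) 0.001517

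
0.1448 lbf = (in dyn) 6.441e+04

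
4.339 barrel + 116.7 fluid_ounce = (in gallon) 183.1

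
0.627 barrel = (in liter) 99.69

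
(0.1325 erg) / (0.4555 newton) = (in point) 8.246e-05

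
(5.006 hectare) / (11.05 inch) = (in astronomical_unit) 1.192e-06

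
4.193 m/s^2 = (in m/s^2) 4.193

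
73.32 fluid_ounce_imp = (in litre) 2.083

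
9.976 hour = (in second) 3.591e+04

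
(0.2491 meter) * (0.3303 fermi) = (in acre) 2.033e-20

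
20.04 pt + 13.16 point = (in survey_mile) 7.278e-06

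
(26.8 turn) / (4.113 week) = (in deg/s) 0.003879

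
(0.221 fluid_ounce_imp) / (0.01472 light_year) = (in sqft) 4.853e-19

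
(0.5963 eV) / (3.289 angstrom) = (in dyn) 2.905e-05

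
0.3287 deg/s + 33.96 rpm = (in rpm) 34.01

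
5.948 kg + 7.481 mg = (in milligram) 5.948e+06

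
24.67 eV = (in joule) 3.953e-18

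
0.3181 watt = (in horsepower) 0.0004266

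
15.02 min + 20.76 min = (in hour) 0.5963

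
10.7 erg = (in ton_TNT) 2.557e-16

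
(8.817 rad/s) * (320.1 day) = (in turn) 3.881e+07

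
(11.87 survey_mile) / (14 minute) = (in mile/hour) 50.87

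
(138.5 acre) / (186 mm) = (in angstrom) 3.013e+16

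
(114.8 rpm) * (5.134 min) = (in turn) 589.4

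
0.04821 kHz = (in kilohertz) 0.04821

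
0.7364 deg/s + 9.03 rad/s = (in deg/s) 518.1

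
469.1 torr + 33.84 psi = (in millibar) 2959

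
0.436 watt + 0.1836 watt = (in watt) 0.6196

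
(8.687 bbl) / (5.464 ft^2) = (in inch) 107.1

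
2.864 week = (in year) 0.05493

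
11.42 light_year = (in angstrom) 1.08e+27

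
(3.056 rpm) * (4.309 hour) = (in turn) 790.1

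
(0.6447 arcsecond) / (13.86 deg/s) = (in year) 4.097e-13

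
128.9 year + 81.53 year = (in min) 1.106e+08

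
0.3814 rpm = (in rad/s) 0.03994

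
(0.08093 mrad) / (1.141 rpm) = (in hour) 1.881e-07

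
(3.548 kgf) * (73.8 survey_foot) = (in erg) 7.827e+09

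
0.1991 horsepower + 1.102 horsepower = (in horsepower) 1.301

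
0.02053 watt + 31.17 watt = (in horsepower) 0.04183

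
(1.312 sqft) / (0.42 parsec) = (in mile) 5.844e-21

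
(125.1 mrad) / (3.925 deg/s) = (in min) 0.03044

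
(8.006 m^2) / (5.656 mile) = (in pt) 2.493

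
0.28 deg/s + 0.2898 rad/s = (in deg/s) 16.88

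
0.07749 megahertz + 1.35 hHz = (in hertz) 7.762e+04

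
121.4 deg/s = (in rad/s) 2.119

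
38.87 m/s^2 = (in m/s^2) 38.87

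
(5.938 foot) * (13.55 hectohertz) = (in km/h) 8829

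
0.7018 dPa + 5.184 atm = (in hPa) 5253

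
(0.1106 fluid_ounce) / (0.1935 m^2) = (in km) 1.69e-08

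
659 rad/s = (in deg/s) 3.776e+04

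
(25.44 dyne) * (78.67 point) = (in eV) 4.407e+13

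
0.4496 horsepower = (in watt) 335.3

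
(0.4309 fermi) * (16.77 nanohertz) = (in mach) 2.122e-26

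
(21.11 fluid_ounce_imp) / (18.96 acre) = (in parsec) 2.533e-25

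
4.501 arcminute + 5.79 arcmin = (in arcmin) 10.29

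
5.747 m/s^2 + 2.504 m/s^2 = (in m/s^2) 8.251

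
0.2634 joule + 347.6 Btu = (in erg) 3.667e+12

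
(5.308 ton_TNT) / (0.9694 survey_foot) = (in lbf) 1.69e+10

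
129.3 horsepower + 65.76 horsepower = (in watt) 1.455e+05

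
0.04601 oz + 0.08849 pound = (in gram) 41.44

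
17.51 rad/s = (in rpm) 167.2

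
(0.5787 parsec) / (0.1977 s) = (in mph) 2.02e+17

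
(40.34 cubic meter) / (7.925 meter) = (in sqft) 54.79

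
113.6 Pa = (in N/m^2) 113.6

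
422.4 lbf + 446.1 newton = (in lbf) 522.7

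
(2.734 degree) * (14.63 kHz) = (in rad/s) 698.1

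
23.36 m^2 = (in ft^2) 251.4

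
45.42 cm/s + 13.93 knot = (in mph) 17.05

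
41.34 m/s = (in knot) 80.36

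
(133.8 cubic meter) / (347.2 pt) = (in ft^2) 1.176e+04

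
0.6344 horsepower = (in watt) 473.1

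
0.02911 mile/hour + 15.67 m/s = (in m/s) 15.68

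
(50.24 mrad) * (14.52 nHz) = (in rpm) 6.966e-09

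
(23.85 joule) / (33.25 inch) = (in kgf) 2.88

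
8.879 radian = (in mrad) 8879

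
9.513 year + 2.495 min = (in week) 496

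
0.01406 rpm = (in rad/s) 0.001472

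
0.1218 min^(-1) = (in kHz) 2.03e-06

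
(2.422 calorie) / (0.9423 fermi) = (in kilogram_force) 1.097e+15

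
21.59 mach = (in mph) 1.644e+04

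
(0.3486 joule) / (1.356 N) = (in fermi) 2.571e+14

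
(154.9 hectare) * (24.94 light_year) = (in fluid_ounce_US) 1.236e+28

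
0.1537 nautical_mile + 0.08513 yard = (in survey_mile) 0.1769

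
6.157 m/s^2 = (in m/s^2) 6.157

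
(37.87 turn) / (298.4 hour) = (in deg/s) 0.01269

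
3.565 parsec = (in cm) 1.1e+19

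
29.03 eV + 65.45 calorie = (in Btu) 0.2596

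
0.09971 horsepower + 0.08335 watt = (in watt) 74.44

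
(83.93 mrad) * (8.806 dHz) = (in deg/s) 4.235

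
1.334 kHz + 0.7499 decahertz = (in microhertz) 1.341e+09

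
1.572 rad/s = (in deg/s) 90.07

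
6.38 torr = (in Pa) 850.6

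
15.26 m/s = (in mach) 0.04482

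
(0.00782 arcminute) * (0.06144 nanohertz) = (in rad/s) 1.398e-16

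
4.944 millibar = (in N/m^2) 494.4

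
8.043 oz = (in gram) 228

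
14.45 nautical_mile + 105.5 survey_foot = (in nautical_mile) 14.47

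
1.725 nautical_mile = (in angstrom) 3.195e+13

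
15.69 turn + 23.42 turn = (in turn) 39.11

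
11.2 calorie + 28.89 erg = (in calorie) 11.2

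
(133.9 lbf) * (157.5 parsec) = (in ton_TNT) 6.918e+11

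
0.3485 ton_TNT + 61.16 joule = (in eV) 9.101e+27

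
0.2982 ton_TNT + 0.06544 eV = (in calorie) 2.982e+08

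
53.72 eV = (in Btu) 8.158e-21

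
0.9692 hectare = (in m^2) 9692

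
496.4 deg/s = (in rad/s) 8.664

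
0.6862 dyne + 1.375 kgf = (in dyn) 1.348e+06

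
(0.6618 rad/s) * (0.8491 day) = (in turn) 7727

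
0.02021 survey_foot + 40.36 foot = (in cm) 1231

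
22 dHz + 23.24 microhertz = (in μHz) 2.2e+06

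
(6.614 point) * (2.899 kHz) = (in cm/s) 676.4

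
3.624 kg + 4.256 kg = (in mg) 7.88e+06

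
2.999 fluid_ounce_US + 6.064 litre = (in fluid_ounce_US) 208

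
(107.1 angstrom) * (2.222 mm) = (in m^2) 2.38e-11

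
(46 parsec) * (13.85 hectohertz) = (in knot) 3.821e+21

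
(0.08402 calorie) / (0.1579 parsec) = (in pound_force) 1.622e-17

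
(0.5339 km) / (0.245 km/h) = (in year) 0.0002488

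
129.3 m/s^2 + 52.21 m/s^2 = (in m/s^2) 181.5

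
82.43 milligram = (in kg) 8.243e-05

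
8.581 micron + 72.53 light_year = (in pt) 1.945e+21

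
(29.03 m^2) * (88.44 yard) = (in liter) 2.348e+06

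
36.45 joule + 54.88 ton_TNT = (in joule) 2.296e+11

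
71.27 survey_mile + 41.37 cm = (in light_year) 1.212e-11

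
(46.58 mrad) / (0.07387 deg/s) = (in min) 0.6021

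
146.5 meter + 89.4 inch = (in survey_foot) 488.1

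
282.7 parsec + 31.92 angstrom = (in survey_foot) 2.862e+19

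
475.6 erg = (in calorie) 1.137e-05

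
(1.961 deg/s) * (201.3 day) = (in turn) 9.474e+04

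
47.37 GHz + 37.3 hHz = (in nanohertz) 4.737e+19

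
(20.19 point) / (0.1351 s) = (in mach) 0.0001548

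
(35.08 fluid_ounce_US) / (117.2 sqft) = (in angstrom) 9.528e+05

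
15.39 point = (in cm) 0.5429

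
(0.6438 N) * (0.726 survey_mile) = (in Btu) 0.713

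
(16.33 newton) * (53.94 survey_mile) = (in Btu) 1344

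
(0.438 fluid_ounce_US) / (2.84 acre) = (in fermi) 1.127e+06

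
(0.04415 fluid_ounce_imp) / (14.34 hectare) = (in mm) 8.748e-09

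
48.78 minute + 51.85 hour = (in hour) 52.66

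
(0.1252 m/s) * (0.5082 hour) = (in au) 1.531e-09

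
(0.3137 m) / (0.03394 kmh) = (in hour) 0.009243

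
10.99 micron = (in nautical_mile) 5.934e-09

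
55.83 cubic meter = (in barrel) 351.2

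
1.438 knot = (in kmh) 2.663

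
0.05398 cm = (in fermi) 5.398e+11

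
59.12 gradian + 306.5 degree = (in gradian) 399.7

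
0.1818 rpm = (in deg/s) 1.091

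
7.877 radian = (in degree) 451.3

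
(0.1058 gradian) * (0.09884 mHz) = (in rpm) 1.569e-06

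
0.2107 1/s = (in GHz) 2.107e-10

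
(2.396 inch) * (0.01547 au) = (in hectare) 1.408e+04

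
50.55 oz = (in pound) 3.159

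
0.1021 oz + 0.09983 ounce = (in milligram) 5725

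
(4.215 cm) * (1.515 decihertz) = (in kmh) 0.02299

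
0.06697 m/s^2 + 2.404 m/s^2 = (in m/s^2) 2.471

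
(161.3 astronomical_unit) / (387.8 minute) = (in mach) 3.046e+06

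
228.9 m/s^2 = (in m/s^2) 228.9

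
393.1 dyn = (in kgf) 0.0004009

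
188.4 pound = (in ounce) 3014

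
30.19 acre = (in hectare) 12.22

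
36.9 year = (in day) 1.347e+04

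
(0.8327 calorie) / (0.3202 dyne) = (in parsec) 3.526e-11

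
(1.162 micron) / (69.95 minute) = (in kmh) 9.967e-10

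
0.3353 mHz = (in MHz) 3.353e-10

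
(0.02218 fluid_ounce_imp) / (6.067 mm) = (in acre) 2.567e-08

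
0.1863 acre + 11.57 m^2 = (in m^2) 765.5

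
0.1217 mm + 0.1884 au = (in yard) 3.082e+10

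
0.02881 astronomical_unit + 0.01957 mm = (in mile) 2.678e+06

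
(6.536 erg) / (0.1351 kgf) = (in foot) 1.619e-06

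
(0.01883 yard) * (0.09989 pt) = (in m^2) 6.067e-07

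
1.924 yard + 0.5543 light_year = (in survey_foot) 1.72e+16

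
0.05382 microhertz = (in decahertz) 5.382e-09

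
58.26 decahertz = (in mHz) 5.826e+05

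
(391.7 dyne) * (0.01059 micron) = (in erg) 0.0004148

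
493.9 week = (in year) 9.472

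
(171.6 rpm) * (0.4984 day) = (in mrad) 7.738e+08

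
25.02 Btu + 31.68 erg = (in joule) 2.64e+04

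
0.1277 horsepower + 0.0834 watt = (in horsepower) 0.1278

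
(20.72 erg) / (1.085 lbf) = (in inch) 1.69e-05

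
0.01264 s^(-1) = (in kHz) 1.264e-05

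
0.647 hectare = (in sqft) 6.964e+04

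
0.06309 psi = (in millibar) 4.35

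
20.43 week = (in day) 143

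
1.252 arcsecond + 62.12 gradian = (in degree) 55.91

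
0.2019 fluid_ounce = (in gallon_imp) 0.001313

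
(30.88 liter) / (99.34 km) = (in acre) 7.681e-11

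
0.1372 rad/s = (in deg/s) 7.861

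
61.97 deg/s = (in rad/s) 1.082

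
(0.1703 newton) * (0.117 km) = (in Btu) 0.01889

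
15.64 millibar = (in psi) 0.2268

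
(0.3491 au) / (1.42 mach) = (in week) 178.6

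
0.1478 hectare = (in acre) 0.3652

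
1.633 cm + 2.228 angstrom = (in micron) 1.633e+04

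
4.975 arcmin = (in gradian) 0.09213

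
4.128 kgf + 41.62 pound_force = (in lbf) 50.72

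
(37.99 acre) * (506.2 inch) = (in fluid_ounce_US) 6.684e+10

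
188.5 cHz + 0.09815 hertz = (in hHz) 0.01983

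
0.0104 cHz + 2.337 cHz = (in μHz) 2.347e+04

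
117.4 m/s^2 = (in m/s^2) 117.4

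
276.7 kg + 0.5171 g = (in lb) 610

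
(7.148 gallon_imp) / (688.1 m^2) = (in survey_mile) 2.934e-08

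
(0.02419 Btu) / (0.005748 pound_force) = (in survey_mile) 0.6202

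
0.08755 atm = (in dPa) 8.871e+04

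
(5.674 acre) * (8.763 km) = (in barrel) 1.266e+09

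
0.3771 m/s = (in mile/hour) 0.8435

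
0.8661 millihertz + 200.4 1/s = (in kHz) 0.2004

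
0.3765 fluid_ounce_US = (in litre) 0.01113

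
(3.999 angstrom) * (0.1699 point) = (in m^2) 2.397e-14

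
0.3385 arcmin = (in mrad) 0.09847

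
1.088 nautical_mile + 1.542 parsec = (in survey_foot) 1.561e+17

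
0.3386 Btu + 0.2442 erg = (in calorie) 85.38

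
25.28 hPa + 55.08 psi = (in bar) 3.823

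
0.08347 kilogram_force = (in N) 0.8186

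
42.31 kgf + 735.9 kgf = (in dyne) 7.632e+08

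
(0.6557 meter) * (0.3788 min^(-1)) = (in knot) 0.008047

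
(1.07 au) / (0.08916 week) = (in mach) 8718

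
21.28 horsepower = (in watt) 1.587e+04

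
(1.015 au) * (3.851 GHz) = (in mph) 1.308e+21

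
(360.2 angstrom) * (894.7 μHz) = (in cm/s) 3.223e-09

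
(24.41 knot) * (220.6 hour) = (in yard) 1.091e+07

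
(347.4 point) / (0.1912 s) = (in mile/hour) 1.434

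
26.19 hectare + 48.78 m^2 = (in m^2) 2.619e+05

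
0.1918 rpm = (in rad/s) 0.02009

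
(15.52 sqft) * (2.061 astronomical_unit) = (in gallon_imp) 9.779e+13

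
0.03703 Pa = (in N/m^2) 0.03703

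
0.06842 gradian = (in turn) 0.000171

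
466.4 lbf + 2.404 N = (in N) 2077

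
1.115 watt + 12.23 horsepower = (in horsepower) 12.23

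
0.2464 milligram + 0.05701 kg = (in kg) 0.05701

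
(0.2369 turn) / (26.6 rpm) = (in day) 6.185e-06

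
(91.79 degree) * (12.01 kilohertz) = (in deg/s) 1.102e+06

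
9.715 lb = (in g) 4407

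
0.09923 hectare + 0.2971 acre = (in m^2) 2195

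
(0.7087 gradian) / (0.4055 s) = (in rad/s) 0.02745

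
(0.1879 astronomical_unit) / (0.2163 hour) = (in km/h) 1.3e+08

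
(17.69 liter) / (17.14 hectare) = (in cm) 1.032e-05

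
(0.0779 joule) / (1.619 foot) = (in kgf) 0.0161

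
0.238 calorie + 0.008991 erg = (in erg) 9.958e+06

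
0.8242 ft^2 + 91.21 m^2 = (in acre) 0.02256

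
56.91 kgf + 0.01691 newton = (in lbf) 125.5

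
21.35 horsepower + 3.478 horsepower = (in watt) 1.851e+04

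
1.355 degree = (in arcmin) 81.3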